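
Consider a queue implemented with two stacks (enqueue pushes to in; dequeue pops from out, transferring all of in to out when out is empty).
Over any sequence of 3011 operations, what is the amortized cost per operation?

Each element is pushed to in once, popped once, pushed to out once, and popped once: 4 unit operations over its lifetime. Over 3011 operations the total work is O(3011). Amortized O(1) per enqueue/dequeue.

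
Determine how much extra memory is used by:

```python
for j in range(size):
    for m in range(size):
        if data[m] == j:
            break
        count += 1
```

Space complexity: O(1).
Only a constant amount of auxiliary storage is used; nothing grows with n.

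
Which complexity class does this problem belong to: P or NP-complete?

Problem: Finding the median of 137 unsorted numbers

This problem is in P: linear-time selection (median-of-medians) runs in O(n).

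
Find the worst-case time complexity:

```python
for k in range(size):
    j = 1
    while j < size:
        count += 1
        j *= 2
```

Time complexity: O(n log n).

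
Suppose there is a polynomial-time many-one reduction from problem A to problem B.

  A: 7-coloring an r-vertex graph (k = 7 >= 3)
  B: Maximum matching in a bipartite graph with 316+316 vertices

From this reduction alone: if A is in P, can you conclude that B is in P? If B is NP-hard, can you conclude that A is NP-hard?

A poly-time reduction A <=_p B transfers tractability DOWN (B easy => A easy) and hardness UP (A hard => B hard), not the reverse.
From A in P, the reduction alone does NOT give B in P: any problem in P trivially reduces to SAT, yet SAT is not known to be in P.
From B NP-hard, the reduction alone does NOT give A NP-hard: again, easy problems reduce to hard ones.
(Here in fact A is NP-complete and B is in P, so no such reduction is known -- its existence would imply P = NP; the analysis concerns only what the assumed reduction would or would not let you conclude.)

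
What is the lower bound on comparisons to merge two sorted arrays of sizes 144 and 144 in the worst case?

Adversary: with |144 - 144| <= 1 the inputs can be fully interleaved so that every adjacent pair in the merged output comes from different arrays. Then each of the 287 adjacent pairs must be directly compared, or the algorithm cannot determine their relative order. Standard merge meets this bound.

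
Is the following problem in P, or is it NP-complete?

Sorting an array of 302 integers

This problem is in P: merge sort runs in O(n log n).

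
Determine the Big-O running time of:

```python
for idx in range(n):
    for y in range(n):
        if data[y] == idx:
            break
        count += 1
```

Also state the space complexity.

Time complexity: O(n^2).
Space complexity: O(1).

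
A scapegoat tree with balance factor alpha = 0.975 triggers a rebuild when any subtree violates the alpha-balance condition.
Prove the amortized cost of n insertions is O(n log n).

Define potential Phi = c * sum of |size(left(v)) - size(right(v))| over all nodes. An insertion at depth d costs O(d) = O(log n) and increases Phi by O(log n). When a rebuild of subtree of size s occurs, it costs O(s) but reduces Phi by Omega(s). With alpha = 0.975, between rebuilds Omega(s) insertions must occur. Amortized cost per insertion: O(log n).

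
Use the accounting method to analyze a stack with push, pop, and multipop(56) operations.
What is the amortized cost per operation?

Assign 2 credits per push (1 for the push, 1 saved for a future pop). Each pop or element popped by multipop(56) uses 1 saved credit. Total credits never go negative, so amortized cost is O(1).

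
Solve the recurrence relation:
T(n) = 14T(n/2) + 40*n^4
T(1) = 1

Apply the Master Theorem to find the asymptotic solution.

a=14, b=2, f(n)=40*n^4. log_2(14) = 3.807 < 4. Case 3: T(n) = O(n^4).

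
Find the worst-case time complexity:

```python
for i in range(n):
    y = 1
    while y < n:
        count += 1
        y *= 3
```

Time complexity: O(n log n).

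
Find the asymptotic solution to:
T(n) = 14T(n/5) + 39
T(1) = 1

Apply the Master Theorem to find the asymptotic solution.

a=14, b=5, f(n)=39. log_5(14) = 1.64. Case 1 of Master Theorem: T(n) = O(n^1.64).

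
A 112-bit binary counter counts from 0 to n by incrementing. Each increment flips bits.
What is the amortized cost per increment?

Bit i flips every 2^i increments. Total flips over n increments: sum_{i=0}^{112} n/2^i < 2n. Amortized cost: 2n/n = O(1).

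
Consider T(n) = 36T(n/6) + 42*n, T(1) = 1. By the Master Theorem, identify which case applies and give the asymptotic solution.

a=36, b=6, f(n)=42*n.
log_6(36) = 2 > 1.
Since f(n) = O(n^1) is polynomially smaller than n^2, Case 1 applies.
T(n) = Theta(n^2).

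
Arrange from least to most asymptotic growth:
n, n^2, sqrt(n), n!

Ordered by growth rate: sqrt(n) < n < n^2 < n!.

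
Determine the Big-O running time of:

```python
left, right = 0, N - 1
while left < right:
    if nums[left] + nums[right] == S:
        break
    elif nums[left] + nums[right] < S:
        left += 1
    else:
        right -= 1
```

Time complexity: O(n).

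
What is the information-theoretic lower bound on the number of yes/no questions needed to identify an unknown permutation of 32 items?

There are 32! = 263130836933693530167218012160000000 permutations. Each yes/no question gives at most 1 bit, so at least ceil(log_2(263130836933693530167218012160000000)) = 118 questions are needed.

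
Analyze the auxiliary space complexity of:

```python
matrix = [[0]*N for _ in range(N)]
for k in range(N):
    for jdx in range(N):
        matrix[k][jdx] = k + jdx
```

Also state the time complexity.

Space complexity: O(n^2).
A 2D structure of size n x n is allocated.
Time complexity: O(n^2).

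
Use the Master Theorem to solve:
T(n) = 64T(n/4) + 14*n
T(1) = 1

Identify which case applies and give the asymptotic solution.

a=64, b=4, f(n)=14*n.
log_4(64) = 3 > 1.
Since f(n) = O(n^1) is polynomially smaller than n^3, Case 1 applies.
T(n) = Theta(n^3).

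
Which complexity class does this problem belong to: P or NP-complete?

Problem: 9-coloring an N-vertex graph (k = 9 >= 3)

This problem is NP-complete: graph k-coloring for k>=3 is NP-complete by reduction from 3-SAT.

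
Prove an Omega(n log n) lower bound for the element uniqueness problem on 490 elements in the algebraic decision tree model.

In the algebraic decision tree model, element uniqueness on 490 elements is equivalent to determining which cell of an arrangement of C(490,2) = 119805 hyperplanes x_i = x_j contains the input point. Ben-Or's theorem shows this requires Omega(n log n).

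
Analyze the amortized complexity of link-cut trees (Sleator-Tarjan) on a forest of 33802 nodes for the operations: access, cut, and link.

Link-cut trees represent the forest using splay trees over preferred paths. With potential Phi = sum over nodes of log(size of virtual subtree), each access on 33802 nodes is O(log 33802) = O(log n) amortized by the splay-tree access lemma. Cut and link are O(1) plus one access.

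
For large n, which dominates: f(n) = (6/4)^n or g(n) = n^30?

f(n) = (6/4)^n grows faster: (6/4)^n is exponential with base 6/4 > 1, dominating every polynomial.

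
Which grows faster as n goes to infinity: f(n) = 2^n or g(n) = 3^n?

g(n) = 3^n grows faster: (3/2)^n -> infinity since 3/2 > 1.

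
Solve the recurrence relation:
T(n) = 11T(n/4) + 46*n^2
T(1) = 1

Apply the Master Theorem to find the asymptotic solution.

a=11, b=4, f(n)=46*n^2. log_4(11) = 1.73 < 2. Case 3: T(n) = O(n^2).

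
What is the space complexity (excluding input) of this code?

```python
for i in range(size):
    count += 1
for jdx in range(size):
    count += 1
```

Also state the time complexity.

Space complexity: O(1).
Only a constant amount of auxiliary storage is used; nothing grows with n.
Time complexity: O(n).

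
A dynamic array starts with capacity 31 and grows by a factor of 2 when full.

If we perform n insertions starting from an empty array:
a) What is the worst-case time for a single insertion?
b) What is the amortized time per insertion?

(a) Worst-case single insertion: O(n) -- when the array is full at capacity c, the resize copies all c elements, and c can be Theta(n).
(b) Resizes happen at sizes 31, 62, 124, ... Total copy cost for n insertions: 31 + 62 + ... = O(n) (geometric series with ratio 1/2). Amortized cost per insertion: O(n)/n = O(1).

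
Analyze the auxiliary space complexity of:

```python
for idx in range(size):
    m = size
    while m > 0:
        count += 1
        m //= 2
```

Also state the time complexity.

Space complexity: O(1).
Only a constant amount of auxiliary storage is used; nothing grows with n.
Time complexity: O(n log n).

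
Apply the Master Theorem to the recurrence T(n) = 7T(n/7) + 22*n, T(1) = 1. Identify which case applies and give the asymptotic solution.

a=7, b=7, f(n)=22*n.
log_7(7) = 1, so n^(log_b(a)) = n.
f(n) = Theta(n), so Case 2 applies.
T(n) = Theta(n log n).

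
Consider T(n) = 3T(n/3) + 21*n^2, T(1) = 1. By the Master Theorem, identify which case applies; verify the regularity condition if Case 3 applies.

a=3, b=3, f(n)=21*n^2.
log_3(3) = 1 < 2.
f(n) = Omega(n^(1+epsilon)) for some epsilon > 0, so Case 3 is the candidate.
Regularity: a*f(n/b) = 3*21*(n/3)^2 = (3/9)*21*n^2 <= c*f(n) with c = 3/9 < 1. Satisfied.
Case 3: T(n) = Theta(n^2).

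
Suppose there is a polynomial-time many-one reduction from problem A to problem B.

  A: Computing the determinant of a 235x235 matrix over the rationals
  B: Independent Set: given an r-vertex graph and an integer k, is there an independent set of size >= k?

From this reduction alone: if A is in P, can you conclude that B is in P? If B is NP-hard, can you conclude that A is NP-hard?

A poly-time reduction A <=_p B transfers tractability DOWN (B easy => A easy) and hardness UP (A hard => B hard), not the reverse.
From A in P, the reduction alone does NOT give B in P: any problem in P trivially reduces to SAT, yet SAT is not known to be in P.
From B NP-hard, the reduction alone does NOT give A NP-hard: again, easy problems reduce to hard ones.
(Here in fact A is P and B is NP-complete.)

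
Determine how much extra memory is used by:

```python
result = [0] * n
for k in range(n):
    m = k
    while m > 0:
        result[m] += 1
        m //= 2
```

Space complexity: O(n).
Auxiliary storage grows linearly with the input size n in the worst case.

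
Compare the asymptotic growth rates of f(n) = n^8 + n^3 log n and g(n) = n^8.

f(n) = n^8 + n^3 log n and g(n) = n^8 are Theta of each other: the lower-order n^3 log n term is o(n^8); both are Theta(n^8).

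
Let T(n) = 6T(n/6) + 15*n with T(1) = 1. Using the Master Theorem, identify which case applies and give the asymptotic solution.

a=6, b=6, f(n)=15*n.
log_6(6) = 1, so n^(log_b(a)) = n.
f(n) = Theta(n), so Case 2 applies.
T(n) = Theta(n log n).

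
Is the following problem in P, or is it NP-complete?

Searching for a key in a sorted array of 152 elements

This problem is in P: binary search runs in O(log n).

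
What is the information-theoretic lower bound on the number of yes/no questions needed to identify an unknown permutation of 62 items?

There are 62! = 31469973260387937525653122354950764088012280797258232192163168247821107200000000000000 permutations. Each yes/no question gives at most 1 bit, so at least ceil(log_2(31469973260387937525653122354950764088012280797258232192163168247821107200000000000000)) = 285 questions are needed.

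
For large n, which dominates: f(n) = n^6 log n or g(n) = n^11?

g(n) = n^11 grows faster: n^11 / (n^6 log n) = n^5/log n -> infinity.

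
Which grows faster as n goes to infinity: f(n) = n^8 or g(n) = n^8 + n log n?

f(n) = n^8 and g(n) = n^8 + n log n are Theta of each other: the lower-order n log n term is o(n^8); both are Theta(n^8).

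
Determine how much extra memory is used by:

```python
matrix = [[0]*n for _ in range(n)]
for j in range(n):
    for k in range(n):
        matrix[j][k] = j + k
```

Space complexity: O(n^2).
A 2D structure of size n x n is allocated.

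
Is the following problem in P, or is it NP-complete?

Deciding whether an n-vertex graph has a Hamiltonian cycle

This problem is NP-complete: one of Karp's 21 NP-complete problems.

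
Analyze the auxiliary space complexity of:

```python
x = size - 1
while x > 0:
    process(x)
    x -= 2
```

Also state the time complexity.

Space complexity: O(1).
Only a constant amount of auxiliary storage is used; nothing grows with n.
Time complexity: O(n).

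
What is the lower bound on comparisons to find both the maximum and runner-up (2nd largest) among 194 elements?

Lower bound: finding the max needs 194-1 comparisons. By an adversary weight-doubling argument, the maximum element must personally win at least ceil(log_2(194)) = 8 comparisons in any correct algorithm. The 2nd largest is among those 8 direct losers, and distinguishing it requires 8-1 more comparisons. Total >= 194-1 + 8-1 = 200. A balanced tournament achieves this bound exactly.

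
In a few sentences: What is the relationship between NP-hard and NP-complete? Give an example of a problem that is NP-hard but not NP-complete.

NP-hard: at least as hard as any NP problem (but need not be in NP). NP-complete = NP-hard intersection NP. The Halting Problem is NP-hard but undecidable (not in NP). The optimization version of TSP is NP-hard but not a decision problem.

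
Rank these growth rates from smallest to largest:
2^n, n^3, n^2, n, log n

Ordered by growth rate: log n < n < n^2 < n^3 < 2^n.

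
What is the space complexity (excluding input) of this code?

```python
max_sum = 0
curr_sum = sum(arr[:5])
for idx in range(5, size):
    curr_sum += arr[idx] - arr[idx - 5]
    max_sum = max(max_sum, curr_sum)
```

Space complexity: O(1).
Only a constant amount of auxiliary storage is used; nothing grows with n.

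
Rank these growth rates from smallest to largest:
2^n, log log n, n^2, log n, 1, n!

Ordered by growth rate: 1 < log log n < log n < n^2 < 2^n < n!.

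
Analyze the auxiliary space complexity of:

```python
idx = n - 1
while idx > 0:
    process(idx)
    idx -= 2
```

Space complexity: O(1).
Only a constant amount of auxiliary storage is used; nothing grows with n.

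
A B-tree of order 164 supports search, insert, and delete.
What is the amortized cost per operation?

B-tree of order 164 has height O(log_164 n). Each operation traverses the tree height. Splits during insert and merges during delete are O(1) each and occur at most once per level. Total cost per operation: O(log_164 n).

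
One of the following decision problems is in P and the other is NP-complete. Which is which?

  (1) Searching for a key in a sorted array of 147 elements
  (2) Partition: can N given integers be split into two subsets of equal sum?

(1) is P: binary search runs in O(log n).
(2) is NP-complete: Subset Sum reduces to it (one of Karp's 21 NP-complete problems).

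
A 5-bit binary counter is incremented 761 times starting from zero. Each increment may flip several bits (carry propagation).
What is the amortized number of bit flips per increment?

Bit i flips on every 2^i-th increment, so over 761 increments bit i flips floor(761/2^i) times. Summing over i: total flips < 2 * 761. Amortized: < 2 = O(1) per increment.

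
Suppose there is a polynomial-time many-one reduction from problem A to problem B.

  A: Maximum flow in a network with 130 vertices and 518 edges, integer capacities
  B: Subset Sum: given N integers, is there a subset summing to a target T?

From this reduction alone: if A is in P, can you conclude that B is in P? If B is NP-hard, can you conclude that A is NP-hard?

A poly-time reduction A <=_p B transfers tractability DOWN (B easy => A easy) and hardness UP (A hard => B hard), not the reverse.
From A in P, the reduction alone does NOT give B in P: any problem in P trivially reduces to SAT, yet SAT is not known to be in P.
From B NP-hard, the reduction alone does NOT give A NP-hard: again, easy problems reduce to hard ones.
(Here in fact A is P and B is NP-complete.)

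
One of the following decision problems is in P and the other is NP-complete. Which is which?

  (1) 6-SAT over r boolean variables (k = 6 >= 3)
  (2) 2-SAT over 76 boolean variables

(1) is NP-complete: 3-SAT is NP-complete (Cook-Levin); k-SAT for k>=3 reduces from 3-SAT.
(2) is P: 2-SAT is solvable in linear time via implication-graph SCCs.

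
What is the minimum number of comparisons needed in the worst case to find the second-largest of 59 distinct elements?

Lower bound: finding the max needs 59-1 comparisons. By the adversary weight-doubling argument, the max must personally win >= ceil(log_2(59)) = 6 comparisons; the 2nd-largest is among those 6 losers, needing 6-1 more comparisons. Total >= 59-1 + 6-1 = 63. A balanced knockout tournament achieves this.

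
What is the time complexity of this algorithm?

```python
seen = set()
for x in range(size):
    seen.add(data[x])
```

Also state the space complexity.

Time complexity: O(n).
Space complexity: O(n).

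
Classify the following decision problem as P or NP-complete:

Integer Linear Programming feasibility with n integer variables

This problem is NP-complete: ILP feasibility is NP-complete (LP relaxation is in P).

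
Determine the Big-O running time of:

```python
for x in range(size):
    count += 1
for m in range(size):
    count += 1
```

Time complexity: O(n).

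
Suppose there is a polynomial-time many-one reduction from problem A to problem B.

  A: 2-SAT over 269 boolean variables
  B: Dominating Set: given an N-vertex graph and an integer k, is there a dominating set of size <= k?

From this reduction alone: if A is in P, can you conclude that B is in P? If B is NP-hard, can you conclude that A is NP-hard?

A poly-time reduction A <=_p B transfers tractability DOWN (B easy => A easy) and hardness UP (A hard => B hard), not the reverse.
From A in P, the reduction alone does NOT give B in P: any problem in P trivially reduces to SAT, yet SAT is not known to be in P.
From B NP-hard, the reduction alone does NOT give A NP-hard: again, easy problems reduce to hard ones.
(Here in fact A is P and B is NP-complete.)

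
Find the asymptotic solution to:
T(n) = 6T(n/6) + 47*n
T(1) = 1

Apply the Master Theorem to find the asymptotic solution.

a=6, b=6, f(n)=47*n. log_6(6) = 1. Case 2: T(n) = O(n log n).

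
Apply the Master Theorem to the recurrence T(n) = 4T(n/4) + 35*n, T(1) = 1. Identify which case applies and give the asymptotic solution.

a=4, b=4, f(n)=35*n.
log_4(4) = 1, so n^(log_b(a)) = n.
f(n) = Theta(n), so Case 2 applies.
T(n) = Theta(n log n).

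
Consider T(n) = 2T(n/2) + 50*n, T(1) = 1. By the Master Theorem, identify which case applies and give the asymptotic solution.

a=2, b=2, f(n)=50*n.
log_2(2) = 1, so n^(log_b(a)) = n.
f(n) = Theta(n), so Case 2 applies.
T(n) = Theta(n log n).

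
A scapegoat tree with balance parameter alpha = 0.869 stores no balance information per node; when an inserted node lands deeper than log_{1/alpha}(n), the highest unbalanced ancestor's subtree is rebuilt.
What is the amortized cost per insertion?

Search/insert path is O(log n). A rebuild of a subtree of size s costs O(s), but with alpha = 0.869 at least Omega(s) insertions must have occurred in that subtree since its last rebuild. Charging O(1) of the rebuild to each such insertion gives O(log n) amortized.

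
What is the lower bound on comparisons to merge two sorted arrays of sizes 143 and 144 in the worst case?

Adversary: with |143 - 144| <= 1 the inputs can be fully interleaved so that every adjacent pair in the merged output comes from different arrays. Then each of the 286 adjacent pairs must be directly compared, or the algorithm cannot determine their relative order. Standard merge meets this bound.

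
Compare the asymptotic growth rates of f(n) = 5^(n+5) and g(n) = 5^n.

f(n) = 5^(n+5) and g(n) = 5^n are Theta of each other: 5^(n+5) = 5^5 * 5^n = Theta(5^n).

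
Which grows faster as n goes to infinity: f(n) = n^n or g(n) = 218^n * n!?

g(n) = 218^n * n! grows faster: by Stirling n! ~ sqrt(2 pi n)(n/e)^n, so 218^n n! / n^n ~ (218/e)^n sqrt(2 pi n) -> infinity since 218/e > 1.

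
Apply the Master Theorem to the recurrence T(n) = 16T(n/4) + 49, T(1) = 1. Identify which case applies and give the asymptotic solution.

a=16, b=4, f(n)=49.
log_4(16) = 2 > 0.
Since f(n) = O(n^0) is polynomially smaller than n^2, Case 1 applies.
T(n) = Theta(n^2).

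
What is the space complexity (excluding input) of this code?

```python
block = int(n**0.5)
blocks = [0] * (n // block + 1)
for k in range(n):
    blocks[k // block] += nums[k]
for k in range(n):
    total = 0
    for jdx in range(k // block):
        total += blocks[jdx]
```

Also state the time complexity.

Space complexity: O(sqrt(n)).
Storage scales with sqrt(n).
Time complexity: O(n * sqrt(n)).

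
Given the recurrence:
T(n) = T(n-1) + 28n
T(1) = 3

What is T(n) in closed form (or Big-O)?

Unrolling: T(n) = 3 + 28*(2 + 3 + ... + n) = 3 + 28*(n(n+1)/2 - 1) = O(n^2).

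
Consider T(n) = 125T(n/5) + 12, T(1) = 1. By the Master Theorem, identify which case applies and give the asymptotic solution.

a=125, b=5, f(n)=12.
log_5(125) = 3 > 0.
Since f(n) = O(n^0) is polynomially smaller than n^3, Case 1 applies.
T(n) = Theta(n^3).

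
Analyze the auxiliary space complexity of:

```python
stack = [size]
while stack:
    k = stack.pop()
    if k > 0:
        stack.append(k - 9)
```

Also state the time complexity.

Space complexity: O(1).
Only a constant amount of auxiliary storage is used; nothing grows with n.
Time complexity: O(n).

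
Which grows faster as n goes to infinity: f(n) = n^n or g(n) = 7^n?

f(n) = n^n grows faster: n^n / 7^n = (n/7)^n -> infinity once n > 7.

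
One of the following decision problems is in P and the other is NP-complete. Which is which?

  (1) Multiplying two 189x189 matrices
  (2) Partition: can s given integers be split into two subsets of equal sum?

(1) is P: the schoolbook algorithm runs in O(n^3).
(2) is NP-complete: Subset Sum reduces to it (one of Karp's 21 NP-complete problems).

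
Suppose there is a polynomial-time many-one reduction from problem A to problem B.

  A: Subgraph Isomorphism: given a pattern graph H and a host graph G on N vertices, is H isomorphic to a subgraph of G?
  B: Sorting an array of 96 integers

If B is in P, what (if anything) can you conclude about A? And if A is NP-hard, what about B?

A poly-time reduction A <=_p B means any A-instance can be transformed to a B-instance in poly time.
If B is in P: compose the reduction with B's poly-time algorithm to solve A in poly time, so A is in P.
If A is NP-hard: every NP problem reduces to A, which reduces to B; composing reductions, every NP problem reduces to B, so B is NP-hard.
(Here in fact A is NP-complete and B is in P, so no such reduction is known -- its existence would imply P = NP; the analysis concerns only what the assumed reduction would or would not let you conclude.)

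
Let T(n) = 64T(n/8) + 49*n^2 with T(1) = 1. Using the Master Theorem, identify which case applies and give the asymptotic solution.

a=64, b=8, f(n)=49*n^2.
log_8(64) = 2, so n^(log_b(a)) = n^2.
f(n) = Theta(n^2), so Case 2 applies.
T(n) = Theta(n^2 log n).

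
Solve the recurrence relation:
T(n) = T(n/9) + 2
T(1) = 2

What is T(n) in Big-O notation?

Each step divides n by 9 and adds 2. After log_9(n) steps, T(n) = O(log n).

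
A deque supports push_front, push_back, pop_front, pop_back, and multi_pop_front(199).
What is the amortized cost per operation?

Assign 2 credits to each push operation. A pop uses 1 saved credit. multi_pop_front(199) uses up to 199 saved credits from previous pushes. Credits never go negative. Amortized cost is O(1).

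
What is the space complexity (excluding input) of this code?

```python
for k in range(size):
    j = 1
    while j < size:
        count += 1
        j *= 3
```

Space complexity: O(1).
Only a constant amount of auxiliary storage is used; nothing grows with n.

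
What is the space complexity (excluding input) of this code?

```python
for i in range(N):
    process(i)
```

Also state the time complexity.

Space complexity: O(1).
Only a constant amount of auxiliary storage is used; nothing grows with n.
Time complexity: O(n).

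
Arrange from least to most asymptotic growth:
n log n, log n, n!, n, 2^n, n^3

Ordered by growth rate: log n < n < n log n < n^3 < 2^n < n!.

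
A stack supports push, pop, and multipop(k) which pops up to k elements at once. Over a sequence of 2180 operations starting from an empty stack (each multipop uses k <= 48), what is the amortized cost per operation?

Each element is pushed exactly once and popped at most once (whether by pop or as part of a multipop). So the total number of individual pops over the whole sequence is at most the number of pushes, which is at most 2180. Total work <= 2 * 2180, hence O(1) amortized per operation.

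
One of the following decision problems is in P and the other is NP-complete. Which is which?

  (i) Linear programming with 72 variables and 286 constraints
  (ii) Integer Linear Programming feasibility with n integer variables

(i) is P: the ellipsoid and interior-point methods run in polynomial time.
(ii) is NP-complete: ILP feasibility is NP-complete (LP relaxation is in P).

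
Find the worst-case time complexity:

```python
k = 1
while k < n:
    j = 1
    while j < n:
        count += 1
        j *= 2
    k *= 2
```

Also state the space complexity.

Time complexity: O(log^2 n).
Space complexity: O(1).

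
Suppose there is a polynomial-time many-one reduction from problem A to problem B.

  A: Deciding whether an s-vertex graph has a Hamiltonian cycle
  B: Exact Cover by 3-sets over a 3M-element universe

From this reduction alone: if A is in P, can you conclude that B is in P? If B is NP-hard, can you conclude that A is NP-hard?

A poly-time reduction A <=_p B transfers tractability DOWN (B easy => A easy) and hardness UP (A hard => B hard), not the reverse.
From A in P, the reduction alone does NOT give B in P: any problem in P trivially reduces to SAT, yet SAT is not known to be in P.
From B NP-hard, the reduction alone does NOT give A NP-hard: again, easy problems reduce to hard ones.
(Here in fact A is NP-complete and B is NP-complete.)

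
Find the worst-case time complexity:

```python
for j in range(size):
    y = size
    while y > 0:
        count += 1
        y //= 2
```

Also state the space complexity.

Time complexity: O(n log n).
Space complexity: O(1).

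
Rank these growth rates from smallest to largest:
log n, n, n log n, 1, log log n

Ordered by growth rate: 1 < log log n < log n < n < n log n.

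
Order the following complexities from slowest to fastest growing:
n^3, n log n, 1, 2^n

Ordered by growth rate: 1 < n log n < n^3 < 2^n.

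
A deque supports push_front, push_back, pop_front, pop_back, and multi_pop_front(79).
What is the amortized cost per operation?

Assign 2 credits to each push operation. A pop uses 1 saved credit. multi_pop_front(79) uses up to 79 saved credits from previous pushes. Credits never go negative. Amortized cost is O(1).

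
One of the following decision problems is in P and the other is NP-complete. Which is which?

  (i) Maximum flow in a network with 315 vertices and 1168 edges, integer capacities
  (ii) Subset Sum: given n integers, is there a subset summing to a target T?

(i) is P: Edmonds-Karp / push-relabel run in polynomial time.
(ii) is NP-complete: one of Karp's 21 NP-complete problems.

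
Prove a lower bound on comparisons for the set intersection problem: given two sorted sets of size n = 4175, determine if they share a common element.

For two sorted arrays of size n = 4175, any correct algorithm must examine Omega(n) elements. If fewer are examined, an adversary places a common element in an unexamined gap. A merge-based scan achieves O(n), so the bound is tight.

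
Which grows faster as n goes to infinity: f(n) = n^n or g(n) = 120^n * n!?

g(n) = 120^n * n! grows faster: by Stirling n! ~ sqrt(2 pi n)(n/e)^n, so 120^n n! / n^n ~ (120/e)^n sqrt(2 pi n) -> infinity since 120/e > 1.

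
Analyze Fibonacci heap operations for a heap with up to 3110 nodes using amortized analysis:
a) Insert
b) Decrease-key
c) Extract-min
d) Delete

Fibonacci heaps use lazy consolidation. Potential function Phi = t + 2m (t = number of trees, m = marked nodes).
- Insert: O(1) actual, Delta Phi = +1 (one new tree) => O(1) amortized.
- Decrease-key: with c cascading cuts, actual cost is O(c); Delta Phi <= c - 2(c-1) + 2 = 4 - c (c new trees; >= c-1 marks cleared; <= 1 new mark). Amortized O(c) + (4 - c) = O(1).
- Extract-min: O(D(n) + t) actual; consolidation drops t to <= D(n)+1, so Delta Phi pays for the t term. D(n) = O(log n) for n = 3110 => O(log n) amortized.
- Delete: decrease-key to -inf then extract-min = O(log n).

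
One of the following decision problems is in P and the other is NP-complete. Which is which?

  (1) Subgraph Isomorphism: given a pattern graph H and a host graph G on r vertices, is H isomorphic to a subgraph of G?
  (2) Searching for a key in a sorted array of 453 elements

(1) is NP-complete: generalizes Clique and Hamiltonian Path (pattern size is part of the input).
(2) is P: binary search runs in O(log n).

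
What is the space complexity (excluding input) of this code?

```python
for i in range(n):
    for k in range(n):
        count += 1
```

Space complexity: O(1).
Only a constant amount of auxiliary storage is used; nothing grows with n.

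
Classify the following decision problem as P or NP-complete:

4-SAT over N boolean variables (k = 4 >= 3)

This problem is NP-complete: 3-SAT is NP-complete (Cook-Levin); k-SAT for k>=3 reduces from 3-SAT.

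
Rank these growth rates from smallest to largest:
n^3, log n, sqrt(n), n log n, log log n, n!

Ordered by growth rate: log log n < log n < sqrt(n) < n log n < n^3 < n!.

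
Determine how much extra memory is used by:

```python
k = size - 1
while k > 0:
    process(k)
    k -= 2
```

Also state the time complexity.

Space complexity: O(1).
Only a constant amount of auxiliary storage is used; nothing grows with n.
Time complexity: O(n).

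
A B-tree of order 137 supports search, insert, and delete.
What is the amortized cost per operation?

B-tree of order 137 has height O(log_137 n). Each operation traverses the tree height. Splits during insert and merges during delete are O(1) each and occur at most once per level. Total cost per operation: O(log_137 n).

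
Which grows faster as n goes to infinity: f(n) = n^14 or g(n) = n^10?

f(n) = n^14 grows faster: n^14/n^10 = n^4 -> infinity.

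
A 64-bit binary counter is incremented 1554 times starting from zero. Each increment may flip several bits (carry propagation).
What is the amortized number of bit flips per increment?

Bit i flips on every 2^i-th increment, so over 1554 increments bit i flips floor(1554/2^i) times. Summing over i: total flips < 2 * 1554. Amortized: < 2 = O(1) per increment.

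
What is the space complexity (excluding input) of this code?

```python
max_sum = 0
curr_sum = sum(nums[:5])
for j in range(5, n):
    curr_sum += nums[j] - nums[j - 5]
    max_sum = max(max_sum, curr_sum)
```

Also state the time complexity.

Space complexity: O(1).
Only a constant amount of auxiliary storage is used; nothing grows with n.
Time complexity: O(n).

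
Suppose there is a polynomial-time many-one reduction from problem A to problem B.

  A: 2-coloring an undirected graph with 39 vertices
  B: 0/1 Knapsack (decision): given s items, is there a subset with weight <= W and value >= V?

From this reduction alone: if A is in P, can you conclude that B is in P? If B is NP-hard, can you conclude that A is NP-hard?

A poly-time reduction A <=_p B transfers tractability DOWN (B easy => A easy) and hardness UP (A hard => B hard), not the reverse.
From A in P, the reduction alone does NOT give B in P: any problem in P trivially reduces to SAT, yet SAT is not known to be in P.
From B NP-hard, the reduction alone does NOT give A NP-hard: again, easy problems reduce to hard ones.
(Here in fact A is P and B is NP-complete.)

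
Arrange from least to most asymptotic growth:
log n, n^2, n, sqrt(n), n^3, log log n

Ordered by growth rate: log log n < log n < sqrt(n) < n < n^2 < n^3.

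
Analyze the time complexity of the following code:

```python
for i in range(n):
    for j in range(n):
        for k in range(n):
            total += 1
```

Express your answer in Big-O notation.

Time complexity: O(n^3).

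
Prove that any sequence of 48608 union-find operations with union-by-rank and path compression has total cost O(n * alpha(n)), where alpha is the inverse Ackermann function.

Using Tarjan's analysis with rank-based potential function. Union-by-rank keeps tree height O(log n). Path compression flattens paths during find. For n = 48608 operations, total cost is O(n * alpha(n)), effectively O(n) since alpha grows incredibly slowly.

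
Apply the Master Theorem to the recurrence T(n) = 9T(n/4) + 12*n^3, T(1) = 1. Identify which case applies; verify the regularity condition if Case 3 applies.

a=9, b=4, f(n)=12*n^3.
log_4(9) = 1.585 < 3.
f(n) = Omega(n^(1.585+epsilon)) for some epsilon > 0, so Case 3 is the candidate.
Regularity: a*f(n/b) = 9*12*(n/4)^3 = (9/64)*12*n^3 <= c*f(n) with c = 9/64 < 1. Satisfied.
Case 3: T(n) = Theta(n^3).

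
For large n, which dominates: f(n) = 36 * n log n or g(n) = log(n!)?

f(n) = 36 * n log n and g(n) = log(n!) are Theta of each other: Stirling: log(n!) = n log n - n + O(log n) = Theta(n log n); the constant 36 doesn't change the Theta class.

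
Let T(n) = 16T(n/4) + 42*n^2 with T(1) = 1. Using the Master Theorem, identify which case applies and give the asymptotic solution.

a=16, b=4, f(n)=42*n^2.
log_4(16) = 2, so n^(log_b(a)) = n^2.
f(n) = Theta(n^2), so Case 2 applies.
T(n) = Theta(n^2 log n).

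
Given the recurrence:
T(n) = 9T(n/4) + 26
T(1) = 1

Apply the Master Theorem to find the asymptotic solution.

a=9, b=4, f(n)=26. log_4(9) = 1.585. Case 1 of Master Theorem: T(n) = O(n^1.585).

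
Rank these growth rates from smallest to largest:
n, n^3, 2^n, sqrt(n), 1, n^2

Ordered by growth rate: 1 < sqrt(n) < n < n^2 < n^3 < 2^n.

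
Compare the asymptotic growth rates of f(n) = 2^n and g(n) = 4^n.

g(n) = 4^n grows faster: (4/2)^n -> infinity since 4/2 > 1.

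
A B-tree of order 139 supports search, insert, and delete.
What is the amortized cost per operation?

B-tree of order 139 has height O(log_139 n). Each operation traverses the tree height. Splits during insert and merges during delete are O(1) each and occur at most once per level. Total cost per operation: O(log_139 n).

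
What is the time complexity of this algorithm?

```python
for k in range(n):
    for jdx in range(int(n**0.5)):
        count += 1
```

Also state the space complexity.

Time complexity: O(n * sqrt(n)).
Space complexity: O(1).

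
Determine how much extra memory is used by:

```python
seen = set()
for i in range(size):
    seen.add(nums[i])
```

Space complexity: O(n).
Auxiliary storage grows linearly with the input size n in the worst case.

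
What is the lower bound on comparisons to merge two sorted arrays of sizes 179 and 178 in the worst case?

Adversary: with |179 - 178| <= 1 the inputs can be fully interleaved so that every adjacent pair in the merged output comes from different arrays. Then each of the 356 adjacent pairs must be directly compared, or the algorithm cannot determine their relative order. Standard merge meets this bound.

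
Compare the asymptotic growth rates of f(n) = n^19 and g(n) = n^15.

f(n) = n^19 grows faster: n^19/n^15 = n^4 -> infinity.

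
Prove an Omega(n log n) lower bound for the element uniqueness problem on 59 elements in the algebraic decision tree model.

In the algebraic decision tree model, element uniqueness on 59 elements is equivalent to determining which cell of an arrangement of C(59,2) = 1711 hyperplanes x_i = x_j contains the input point. Ben-Or's theorem shows this requires Omega(n log n).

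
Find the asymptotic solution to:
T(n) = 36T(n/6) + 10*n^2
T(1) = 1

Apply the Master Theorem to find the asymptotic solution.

a=36, b=6, f(n)=10*n^2. log_6(36) = 2. Case 2: T(n) = O(n^2 log n).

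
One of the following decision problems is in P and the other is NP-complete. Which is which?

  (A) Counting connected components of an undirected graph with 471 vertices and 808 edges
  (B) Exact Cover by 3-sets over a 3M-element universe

(A) is P: BFS/DFS visits each vertex and edge once: O(V+E).
(B) is NP-complete: one of Karp's 21 NP-complete problems.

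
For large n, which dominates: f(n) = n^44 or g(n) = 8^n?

g(n) = 8^n grows faster: any exponential with base > 1 dominates every polynomial.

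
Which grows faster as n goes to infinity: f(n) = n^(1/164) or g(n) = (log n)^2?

f(n) = n^(1/164) grows faster: any positive power of n dominates any polylog.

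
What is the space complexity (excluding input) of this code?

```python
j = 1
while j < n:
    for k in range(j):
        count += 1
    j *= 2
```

Space complexity: O(1).
Only a constant amount of auxiliary storage is used; nothing grows with n.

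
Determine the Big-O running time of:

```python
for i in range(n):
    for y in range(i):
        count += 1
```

Time complexity: O(n^2).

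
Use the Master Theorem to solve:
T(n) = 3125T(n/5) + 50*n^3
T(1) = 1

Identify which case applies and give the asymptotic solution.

a=3125, b=5, f(n)=50*n^3.
log_5(3125) = 5 > 3.
Since f(n) = O(n^3) is polynomially smaller than n^5, Case 1 applies.
T(n) = Theta(n^5).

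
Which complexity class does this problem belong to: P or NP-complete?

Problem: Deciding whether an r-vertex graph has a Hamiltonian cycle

This problem is NP-complete: one of Karp's 21 NP-complete problems.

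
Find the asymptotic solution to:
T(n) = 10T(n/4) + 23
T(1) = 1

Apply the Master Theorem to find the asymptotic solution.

a=10, b=4, f(n)=23. log_4(10) = 1.661. Case 1 of Master Theorem: T(n) = O(n^1.661).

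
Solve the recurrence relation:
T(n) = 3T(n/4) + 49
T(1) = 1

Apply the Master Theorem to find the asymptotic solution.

a=3, b=4, f(n)=49. log_4(3) = 0.7925. Case 1 of Master Theorem: T(n) = O(n^0.7925).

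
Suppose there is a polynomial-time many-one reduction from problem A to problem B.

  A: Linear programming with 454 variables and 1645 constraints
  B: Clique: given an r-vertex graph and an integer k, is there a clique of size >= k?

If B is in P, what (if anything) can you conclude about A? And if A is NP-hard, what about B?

A poly-time reduction A <=_p B means any A-instance can be transformed to a B-instance in poly time.
If B is in P: compose the reduction with B's poly-time algorithm to solve A in poly time, so A is in P.
If A is NP-hard: every NP problem reduces to A, which reduces to B; composing reductions, every NP problem reduces to B, so B is NP-hard.
(Here in fact A is P and B is NP-complete.)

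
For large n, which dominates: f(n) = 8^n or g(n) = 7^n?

f(n) = 8^n grows faster: (8/7)^n -> infinity since 8/7 > 1.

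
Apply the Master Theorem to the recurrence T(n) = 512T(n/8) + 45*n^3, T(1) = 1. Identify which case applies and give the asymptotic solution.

a=512, b=8, f(n)=45*n^3.
log_8(512) = 3, so n^(log_b(a)) = n^3.
f(n) = Theta(n^3), so Case 2 applies.
T(n) = Theta(n^3 log n).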